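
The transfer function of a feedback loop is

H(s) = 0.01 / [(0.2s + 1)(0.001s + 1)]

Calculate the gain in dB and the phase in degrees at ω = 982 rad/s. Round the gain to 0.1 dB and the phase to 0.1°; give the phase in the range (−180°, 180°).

-88.8 dB, -134.2°

At ω = 982 rad/s:
pole (1 + j982·0.2) = 1 + j196.4 → |·| ≈ 196.4, ∠ ≈ 89.71°
pole (1 + j982·0.001) = 1 + j0.982 → |·| ≈ 1.4015, ∠ ≈ 44.48°
|H| = 0.01 · 1 / (196.4 · 1.4015) ≈ 3.633e-05
Gain = 20 log₁₀(3.633e-05) ≈ -88.79 dB
∠H = (0°) − (89.71° + 44.48°) = -134.19°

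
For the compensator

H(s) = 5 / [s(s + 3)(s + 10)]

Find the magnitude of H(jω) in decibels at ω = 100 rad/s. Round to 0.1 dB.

At s = jω = j100:
pole (s+3): 3 + j100 → |·| = √(3²+100²) = √10009 ≈ 100.04, ∠ = arctan(100/3) ≈ 88.28°
pole (s+10): 10 + j100 → |·| = √(10²+100²) = √10100 ≈ 100.5, ∠ = arctan(100/10) ≈ 84.29°
pole at origin: |s| = 100, ∠ = 90.00° (in denominator)
|H| = 5 / 1.0054e+06 ≈ 4.9731e-06
Gain = 20 log₁₀(4.9731e-06) ≈ -106.07 dB

-106.1 dB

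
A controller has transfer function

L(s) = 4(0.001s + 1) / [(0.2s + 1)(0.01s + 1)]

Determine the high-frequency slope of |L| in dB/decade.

Each pole contributes −20 dB/decade at high frequency; each zero contributes +20 dB/decade.
Net: 1 zero(s) − 2 pole(s) → -20 dB/decade.

-20 dB/decade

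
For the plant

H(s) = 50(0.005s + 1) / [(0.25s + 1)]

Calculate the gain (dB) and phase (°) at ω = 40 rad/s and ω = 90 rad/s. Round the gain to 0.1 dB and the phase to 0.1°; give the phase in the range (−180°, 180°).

ω = 40: 14.1 dB, -73.0°; ω = 90: 7.7 dB, -63.2°

At ω = 40 rad/s:
zero (1 + j40·0.005) = 1 + j0.2 → |·| ≈ 1.0198, ∠ ≈ 11.31°
pole (1 + j40·0.25) = 1 + j10 → |·| ≈ 10.05, ∠ ≈ 84.29°
|H| = 50 · 1.0198 / (10.05) ≈ 5.0736
Gain = 20 log₁₀(5.0736) ≈ 14.11 dB
∠H = (11.31°) − (84.29°) = -72.98°

At ω = 90 rad/s:
zero (1 + j90·0.005) = 1 + j0.45 → |·| ≈ 1.0966, ∠ ≈ 24.23°
pole (1 + j90·0.25) = 1 + j22.5 → |·| ≈ 22.522, ∠ ≈ 87.46°
|H| = 50 · 1.0966 / (22.522) ≈ 2.4345
Gain = 20 log₁₀(2.4345) ≈ 7.73 dB
∠H = (24.23°) − (87.46°) = -63.23°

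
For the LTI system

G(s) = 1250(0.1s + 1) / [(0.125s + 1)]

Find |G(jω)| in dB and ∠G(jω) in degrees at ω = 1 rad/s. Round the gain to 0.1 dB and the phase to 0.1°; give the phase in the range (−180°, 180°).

61.9 dB, -1.4°

At ω = 1 rad/s:
zero (1 + j1·0.1) = 1 + j0.1 → |·| ≈ 1.005, ∠ ≈ 5.71°
pole (1 + j1·0.125) = 1 + j0.125 → |·| ≈ 1.0078, ∠ ≈ 7.13°
|G| = 1250 · 1.005 / (1.0078) ≈ 1246.5
Gain = 20 log₁₀(1246.5) ≈ 61.91 dB
∠G = (5.71°) − (7.13°) = -1.42°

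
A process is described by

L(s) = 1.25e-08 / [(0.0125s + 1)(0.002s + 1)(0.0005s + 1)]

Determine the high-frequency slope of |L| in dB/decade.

-60 dB/decade

Each pole contributes −20 dB/decade at high frequency; each zero contributes +20 dB/decade.
Net: 0 zero(s) − 3 pole(s) → -60 dB/decade.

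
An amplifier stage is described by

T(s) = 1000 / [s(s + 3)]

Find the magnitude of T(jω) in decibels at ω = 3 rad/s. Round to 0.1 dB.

37.9 dB

At s = jω = j3:
pole (s+3): 3 + j3 → |·| = √(3²+3²) = √18 ≈ 4.2426, ∠ = arctan(3/3) ≈ 45.00°
pole at origin: |s| = 3, ∠ = 90.00° (in denominator)
|T| = 1000 / 12.728 ≈ 78.567
Gain = 20 log₁₀(78.567) ≈ 37.90 dB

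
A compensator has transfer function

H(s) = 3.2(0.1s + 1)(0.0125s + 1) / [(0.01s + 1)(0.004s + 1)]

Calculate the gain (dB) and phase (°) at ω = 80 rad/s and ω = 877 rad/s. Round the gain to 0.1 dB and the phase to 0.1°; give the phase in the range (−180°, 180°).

ω = 80: 28.7 dB, 71.5°; ω = 877: 39.6 dB, 16.6°

At ω = 80 rad/s:
zero (1 + j80·0.1) = 1 + j8 → |·| ≈ 8.0623, ∠ ≈ 82.87°
zero (1 + j80·0.0125) = 1 + j1 → |·| ≈ 1.4142, ∠ ≈ 45.00°
pole (1 + j80·0.01) = 1 + j0.8 → |·| ≈ 1.2806, ∠ ≈ 38.66°
pole (1 + j80·0.004) = 1 + j0.32 → |·| ≈ 1.05, ∠ ≈ 17.74°
|H| = 3.2 · 8.0623 · 1.4142 / (1.2806 · 1.05) ≈ 27.134
Gain = 20 log₁₀(27.134) ≈ 28.67 dB
∠H = (82.87° + 45.00°) − (38.66° + 17.74°) = 71.47°

At ω = 877 rad/s:
zero (1 + j877·0.1) = 1 + j87.7 → |·| ≈ 87.706, ∠ ≈ 89.35°
zero (1 + j877·0.0125) = 1 + j10.9625 → |·| ≈ 11.008, ∠ ≈ 84.79°
pole (1 + j877·0.01) = 1 + j8.77 → |·| ≈ 8.8268, ∠ ≈ 83.49°
pole (1 + j877·0.004) = 1 + j3.508 → |·| ≈ 3.6477, ∠ ≈ 74.09°
|H| = 3.2 · 87.706 · 11.008 / (8.8268 · 3.6477) ≈ 95.954
Gain = 20 log₁₀(95.954) ≈ 39.64 dB
∠H = (89.35° + 84.79°) − (83.49° + 74.09°) = 16.56°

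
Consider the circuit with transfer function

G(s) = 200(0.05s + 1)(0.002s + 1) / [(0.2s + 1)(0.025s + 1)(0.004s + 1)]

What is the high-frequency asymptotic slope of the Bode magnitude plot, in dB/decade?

Each pole contributes −20 dB/decade at high frequency; each zero contributes +20 dB/decade.
Net: 2 zero(s) − 3 pole(s) → -20 dB/decade.

-20 dB/decade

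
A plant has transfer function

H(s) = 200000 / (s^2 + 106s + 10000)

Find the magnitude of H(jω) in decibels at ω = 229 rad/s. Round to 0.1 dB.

12.2 dB

At s = jω = j229:
quadratic: (j229)² + 106·j229 + 10000 = -42441 + j24274 → |·| ≈ 48892, ∠ ≈ 150.23°
|H| = 200000 / 48892 ≈ 4.0906
Gain = 20 log₁₀(4.0906) ≈ 12.24 dB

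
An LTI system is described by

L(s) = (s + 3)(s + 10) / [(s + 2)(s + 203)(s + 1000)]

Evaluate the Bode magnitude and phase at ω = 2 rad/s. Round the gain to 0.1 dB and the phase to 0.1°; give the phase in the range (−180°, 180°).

-83.9 dB, -0.7°

At s = jω = j2:
zero (s+3): 3 + j2 → |·| = √(3²+2²) = √13 ≈ 3.6056, ∠ = arctan(2/3) ≈ 33.69°
zero (s+10): 10 + j2 → |·| = √(10²+2²) = √104 ≈ 10.198, ∠ = arctan(2/10) ≈ 11.31°
pole (s+2): 2 + j2 → |·| = √(2²+2²) = √8 ≈ 2.8284, ∠ = arctan(2/2) ≈ 45.00°
pole (s+203): 203 + j2 → |·| = √(203²+2²) = √41213 ≈ 203.01, ∠ = arctan(2/203) ≈ 0.56°
pole (s+1000): 1000 + j2 → |·| = √(1000²+2²) = √1000004 ≈ 1000, ∠ = arctan(2/1000) ≈ 0.11°
|L| = 1 · 36.77 / 5.7419e+05 ≈ 6.4038e-05
Gain = 20 log₁₀(6.4038e-05) ≈ -83.87 dB
∠L = 45.00° − 45.67° = -0.67°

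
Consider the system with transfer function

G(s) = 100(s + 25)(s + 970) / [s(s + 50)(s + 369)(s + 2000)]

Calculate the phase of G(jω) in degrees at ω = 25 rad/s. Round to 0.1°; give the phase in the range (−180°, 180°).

-74.7°

At s = jω = j25:
zero (s+25): 25 + j25 → |·| = √(25²+25²) = √1250 ≈ 35.355, ∠ = arctan(25/25) ≈ 45.00°
zero (s+970): 970 + j25 → |·| = √(970²+25²) = √941525 ≈ 970.32, ∠ = arctan(25/970) ≈ 1.48°
pole (s+50): 50 + j25 → |·| = √(50²+25²) = √3125 ≈ 55.902, ∠ = arctan(25/50) ≈ 26.57°
pole (s+369): 369 + j25 → |·| = √(369²+25²) = √136786 ≈ 369.85, ∠ = arctan(25/369) ≈ 3.88°
pole (s+2000): 2000 + j25 → |·| = √(2000²+25²) = √4000625 ≈ 2000.2, ∠ = arctan(25/2000) ≈ 0.72°
pole at origin: |s| = 25, ∠ = 90.00° (in denominator)
∠G = 46.48° − 121.17° = -74.69°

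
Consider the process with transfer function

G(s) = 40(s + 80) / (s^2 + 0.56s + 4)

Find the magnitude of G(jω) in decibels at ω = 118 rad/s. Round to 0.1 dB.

At s = jω = j118:
zero (s+80): 80 + j118 → |·| = √(80²+118²) = √20324 ≈ 142.56, ∠ = arctan(118/80) ≈ 55.86°
quadratic: (j118)² + 0.56·j118 + 4 = -13920 + j66.08 → |·| ≈ 13920, ∠ ≈ 179.73°
|G| = 40 · 142.56 / 13920 ≈ 0.40966
Gain = 20 log₁₀(0.40966) ≈ -7.75 dB

-7.8 dB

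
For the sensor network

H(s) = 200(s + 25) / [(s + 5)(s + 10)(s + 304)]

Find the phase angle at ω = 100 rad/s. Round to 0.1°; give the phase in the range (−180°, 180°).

At s = jω = j100:
zero (s+25): 25 + j100 → |·| = √(25²+100²) = √10625 ≈ 103.08, ∠ = arctan(100/25) ≈ 75.96°
pole (s+5): 5 + j100 → |·| = √(5²+100²) = √10025 ≈ 100.12, ∠ = arctan(100/5) ≈ 87.14°
pole (s+10): 10 + j100 → |·| = √(10²+100²) = √10100 ≈ 100.5, ∠ = arctan(100/10) ≈ 84.29°
pole (s+304): 304 + j100 → |·| = √(304²+100²) = √102416 ≈ 320.02, ∠ = arctan(100/304) ≈ 18.21°
∠H = 75.96° − 189.64° = -113.68°

-113.7°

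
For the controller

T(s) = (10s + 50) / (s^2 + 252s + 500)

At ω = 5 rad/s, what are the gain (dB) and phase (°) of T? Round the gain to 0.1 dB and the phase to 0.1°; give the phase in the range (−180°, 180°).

-25.6 dB, -24.3°

Substitute s = j5:
Numerator: 10(j5) + 50 = 50 + j50
Denominator: (j5)^2 + 252(j5) + 500 = 475 + j1260
|N| = √(50² + 50²) ≈ 70.711, ∠N ≈ 45.00°
|D| = √(475² + 1260²) ≈ 1346.6, ∠D ≈ 69.34°
|T| = 70.711 / 1346.6 ≈ 0.052511
Gain = 20 log₁₀(0.052511) ≈ -25.59 dB
∠T = 45.00° − 69.34° = -24.34°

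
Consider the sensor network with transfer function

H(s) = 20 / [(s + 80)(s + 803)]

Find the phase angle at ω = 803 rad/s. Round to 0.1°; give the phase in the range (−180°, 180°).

At s = jω = j803:
pole (s+80): 80 + j803 → |·| = √(80²+803²) = √651209 ≈ 806.98, ∠ = arctan(803/80) ≈ 84.31°
pole (s+803): 803 + j803 → |·| = √(803²+803²) = √1289618 ≈ 1135.6, ∠ = arctan(803/803) ≈ 45.00°
∠H = 0.00° − 129.31° = -129.31°

-129.3°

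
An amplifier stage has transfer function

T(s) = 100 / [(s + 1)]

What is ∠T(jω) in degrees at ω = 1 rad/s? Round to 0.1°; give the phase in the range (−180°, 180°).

At ω = 1 rad/s:
pole (1 + j1·1) = 1 + j1 → |·| ≈ 1.4142, ∠ ≈ 45.00°
∠T = (0°) − (45.00°) = -45.00°

-45.0°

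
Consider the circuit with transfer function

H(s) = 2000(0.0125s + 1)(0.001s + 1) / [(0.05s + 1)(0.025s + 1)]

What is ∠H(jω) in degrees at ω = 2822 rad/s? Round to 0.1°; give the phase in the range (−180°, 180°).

-19.9°

At ω = 2822 rad/s:
zero (1 + j2822·0.0125) = 1 + j35.275 → |·| ≈ 35.289, ∠ ≈ 88.38°
zero (1 + j2822·0.001) = 1 + j2.822 → |·| ≈ 2.9939, ∠ ≈ 70.49°
pole (1 + j2822·0.05) = 1 + j141.1 → |·| ≈ 141.1, ∠ ≈ 89.59°
pole (1 + j2822·0.025) = 1 + j70.55 → |·| ≈ 70.557, ∠ ≈ 89.19°
∠H = (88.38° + 70.49°) − (89.59° + 89.19°) = -19.91°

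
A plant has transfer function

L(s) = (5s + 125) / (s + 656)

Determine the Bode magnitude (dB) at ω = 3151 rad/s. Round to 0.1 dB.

Substitute s = j3151:
Numerator: 5(j3151) + 125 = 125 + j15755
Denominator: (j3151) + 656 = 656 + j3151
|N| = √(125² + 15755²) ≈ 15755, ∠N ≈ 89.55°
|D| = √(656² + 3151²) ≈ 3218.6, ∠D ≈ 78.24°
|L| = 15755 / 3218.6 ≈ 4.895
Gain = 20 log₁₀(4.895) ≈ 13.80 dB

13.8 dB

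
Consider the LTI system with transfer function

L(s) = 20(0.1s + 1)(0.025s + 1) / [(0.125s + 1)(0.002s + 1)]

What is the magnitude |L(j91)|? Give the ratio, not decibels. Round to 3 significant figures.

39.2

At ω = 91 rad/s:
zero (1 + j91·0.1) = 1 + j9.1 → |·| ≈ 9.1548, ∠ ≈ 83.73°
zero (1 + j91·0.025) = 1 + j2.275 → |·| ≈ 2.4851, ∠ ≈ 66.27°
pole (1 + j91·0.125) = 1 + j11.375 → |·| ≈ 11.419, ∠ ≈ 84.98°
pole (1 + j91·0.002) = 1 + j0.182 → |·| ≈ 1.0164, ∠ ≈ 10.31°
|L| = 20 · 9.1548 · 2.4851 / (11.419 · 1.0164) ≈ 39.204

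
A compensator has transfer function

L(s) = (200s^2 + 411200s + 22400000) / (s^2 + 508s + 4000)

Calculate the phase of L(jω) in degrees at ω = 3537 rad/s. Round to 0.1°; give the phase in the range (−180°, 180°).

-22.2°

Substitute s = j3537:
Numerator: 200(j3537)^2 + 411200(j3537) + 22400000 = -2479673800 + j1454414400
Denominator: (j3537)^2 + 508(j3537) + 4000 = -12506369 + j1796796
|N| = √(2479673800² + 1454414400²) ≈ 2.8747e+09, ∠N ≈ 149.61°
|D| = √(12506369² + 1796796²) ≈ 1.2635e+07, ∠D ≈ 171.82°
∠L = 149.61° − 171.82° = -22.21°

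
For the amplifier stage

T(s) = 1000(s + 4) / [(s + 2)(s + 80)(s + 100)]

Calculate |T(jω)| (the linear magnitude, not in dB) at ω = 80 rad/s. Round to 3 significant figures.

At s = jω = j80:
zero (s+4): 4 + j80 → |·| = √(4²+80²) = √6416 ≈ 80.1, ∠ = arctan(80/4) ≈ 87.14°
pole (s+2): 2 + j80 → |·| = √(2²+80²) = √6404 ≈ 80.025, ∠ = arctan(80/2) ≈ 88.57°
pole (s+80): 80 + j80 → |·| = √(80²+80²) = √12800 ≈ 113.14, ∠ = arctan(80/80) ≈ 45.00°
pole (s+100): 100 + j80 → |·| = √(100²+80²) = √16400 ≈ 128.06, ∠ = arctan(80/100) ≈ 38.66°
|T| = 1000 · 80.1 / 1.1595e+06 ≈ 0.069082

0.0691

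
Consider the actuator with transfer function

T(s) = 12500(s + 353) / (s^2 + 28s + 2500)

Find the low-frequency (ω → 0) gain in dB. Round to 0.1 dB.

T(0) = 12500·353 / 2500 = 1765
20 log₁₀(1765) ≈ 64.93 dB

64.9 dB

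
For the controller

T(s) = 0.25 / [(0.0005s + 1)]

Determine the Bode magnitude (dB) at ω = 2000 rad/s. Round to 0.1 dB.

-15.1 dB

At ω = 2000 rad/s:
pole (1 + j2000·0.0005) = 1 + j1 → |·| ≈ 1.4142, ∠ ≈ 45.00°
|T| = 0.25 · 1 / (1.4142) ≈ 0.17678
Gain = 20 log₁₀(0.17678) ≈ -15.05 dB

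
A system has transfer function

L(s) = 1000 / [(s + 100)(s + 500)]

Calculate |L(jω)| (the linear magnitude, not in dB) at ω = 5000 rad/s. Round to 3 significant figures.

At s = jω = j5000:
pole (s+100): 100 + j5000 → |·| = √(100²+5000²) = √25010000 ≈ 5001, ∠ = arctan(5000/100) ≈ 88.85°
pole (s+500): 500 + j5000 → |·| = √(500²+5000²) = √25250000 ≈ 5024.9, ∠ = arctan(5000/500) ≈ 84.29°
|L| = 1000 / 2.513e+07 ≈ 3.9793e-05

3.98e-05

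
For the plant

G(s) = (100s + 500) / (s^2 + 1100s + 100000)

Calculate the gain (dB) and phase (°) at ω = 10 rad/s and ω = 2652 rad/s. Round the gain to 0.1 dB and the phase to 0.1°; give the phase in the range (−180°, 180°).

Substitute s = j10:
Numerator: 100(j10) + 500 = 500 + j1000
Denominator: (j10)^2 + 1100(j10) + 100000 = 99900 + j11000
|N| = √(500² + 1000²) ≈ 1118, ∠N ≈ 63.43°
|D| = √(99900² + 11000²) ≈ 1.005e+05, ∠D ≈ 6.28°
|G| = 1118 / 1.005e+05 ≈ 0.011124
Gain = 20 log₁₀(0.011124) ≈ -39.07 dB
∠G = 63.43° − 6.28° = 57.15°

Substitute s = j2652:
Numerator: 100(j2652) + 500 = 500 + j265200
Denominator: (j2652)^2 + 1100(j2652) + 100000 = -6933104 + j2917200
|N| = √(500² + 265200²) ≈ 2.652e+05, ∠N ≈ 89.89°
|D| = √(6933104² + 2917200²) ≈ 7.5218e+06, ∠D ≈ 157.18°
|G| = 2.652e+05 / 7.5218e+06 ≈ 0.035258
Gain = 20 log₁₀(0.035258) ≈ -29.05 dB
∠G = 89.89° − 157.18° = -67.29°

ω = 10: -39.1 dB, 57.2°; ω = 2652: -29.1 dB, -67.3°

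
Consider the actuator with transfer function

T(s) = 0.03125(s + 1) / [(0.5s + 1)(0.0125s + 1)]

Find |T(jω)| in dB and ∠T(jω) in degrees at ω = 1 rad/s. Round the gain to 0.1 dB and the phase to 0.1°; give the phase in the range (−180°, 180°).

-28.1 dB, 17.7°

At ω = 1 rad/s:
zero (1 + j1·1) = 1 + j1 → |·| ≈ 1.4142, ∠ ≈ 45.00°
pole (1 + j1·0.5) = 1 + j0.5 → |·| ≈ 1.118, ∠ ≈ 26.57°
pole (1 + j1·0.0125) = 1 + j0.0125 → |·| ≈ 1.0001, ∠ ≈ 0.72°
|T| = 0.03125 · 1.4142 / (1.118 · 1.0001) ≈ 0.039525
Gain = 20 log₁₀(0.039525) ≈ -28.06 dB
∠T = (45.00°) − (26.57° + 0.72°) = 17.71°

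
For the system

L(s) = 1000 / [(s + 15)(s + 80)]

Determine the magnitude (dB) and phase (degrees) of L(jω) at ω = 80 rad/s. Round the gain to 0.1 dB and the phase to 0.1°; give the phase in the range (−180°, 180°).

At s = jω = j80:
pole (s+15): 15 + j80 → |·| = √(15²+80²) = √6625 ≈ 81.394, ∠ = arctan(80/15) ≈ 79.38°
pole (s+80): 80 + j80 → |·| = √(80²+80²) = √12800 ≈ 113.14, ∠ = arctan(80/80) ≈ 45.00°
|L| = 1000 / 9208.9 ≈ 0.10859
Gain = 20 log₁₀(0.10859) ≈ -19.28 dB
∠L = 0.00° − 124.38° = -124.38°

-19.3 dB, -124.4°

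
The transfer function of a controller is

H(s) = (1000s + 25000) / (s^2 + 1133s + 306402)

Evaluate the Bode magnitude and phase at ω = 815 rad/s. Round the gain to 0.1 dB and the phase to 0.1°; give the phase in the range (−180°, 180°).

Substitute s = j815:
Numerator: 1000(j815) + 25000 = 25000 + j815000
Denominator: (j815)^2 + 1133(j815) + 306402 = -357823 + j923395
|N| = √(25000² + 815000²) ≈ 8.1538e+05, ∠N ≈ 88.24°
|D| = √(357823² + 923395²) ≈ 9.903e+05, ∠D ≈ 111.18°
|H| = 8.1538e+05 / 9.903e+05 ≈ 0.82337
Gain = 20 log₁₀(0.82337) ≈ -1.69 dB
∠H = 88.24° − 111.18° = -22.94°

-1.7 dB, -22.9°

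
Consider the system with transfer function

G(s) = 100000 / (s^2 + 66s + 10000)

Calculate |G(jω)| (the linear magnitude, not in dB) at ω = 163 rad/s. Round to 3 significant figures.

At s = jω = j163:
quadratic: (j163)² + 66·j163 + 10000 = -16569 + j10758 → |·| ≈ 19755, ∠ ≈ 147.00°
|G| = 100000 / 19755 ≈ 5.062

5.06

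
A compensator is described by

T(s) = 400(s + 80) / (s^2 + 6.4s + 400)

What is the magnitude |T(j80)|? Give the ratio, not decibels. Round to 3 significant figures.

At s = jω = j80:
zero (s+80): 80 + j80 → |·| = √(80²+80²) = √12800 ≈ 113.14, ∠ = arctan(80/80) ≈ 45.00°
quadratic: (j80)² + 6.4·j80 + 400 = -6000 + j512 → |·| ≈ 6021.8, ∠ ≈ 175.12°
|T| = 400 · 113.14 / 6021.8 ≈ 7.5154

7.52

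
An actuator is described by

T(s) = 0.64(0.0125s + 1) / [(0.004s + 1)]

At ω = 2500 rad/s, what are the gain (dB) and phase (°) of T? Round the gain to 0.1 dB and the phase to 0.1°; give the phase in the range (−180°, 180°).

At ω = 2500 rad/s:
zero (1 + j2500·0.0125) = 1 + j31.25 → |·| ≈ 31.266, ∠ ≈ 88.17°
pole (1 + j2500·0.004) = 1 + j10 → |·| ≈ 10.05, ∠ ≈ 84.29°
|T| = 0.64 · 31.266 / (10.05) ≈ 1.9911
Gain = 20 log₁₀(1.9911) ≈ 5.98 dB
∠T = (88.17°) − (84.29°) = 3.88°

6.0 dB, 3.9°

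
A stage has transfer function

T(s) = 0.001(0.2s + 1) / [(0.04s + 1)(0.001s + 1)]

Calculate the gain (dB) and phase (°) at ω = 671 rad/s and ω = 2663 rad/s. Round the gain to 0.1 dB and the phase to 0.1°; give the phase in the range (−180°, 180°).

ω = 671: -47.6 dB, -32.2°; ω = 2663: -55.1 dB, -69.0°

At ω = 671 rad/s:
zero (1 + j671·0.2) = 1 + j134.2 → |·| ≈ 134.2, ∠ ≈ 89.57°
pole (1 + j671·0.04) = 1 + j26.84 → |·| ≈ 26.859, ∠ ≈ 87.87°
pole (1 + j671·0.001) = 1 + j0.671 → |·| ≈ 1.2043, ∠ ≈ 33.86°
|T| = 0.001 · 134.2 / (26.859 · 1.2043) ≈ 0.0041489
Gain = 20 log₁₀(0.0041489) ≈ -47.64 dB
∠T = (89.57°) − (87.87° + 33.86°) = -32.16°

At ω = 2663 rad/s:
zero (1 + j2663·0.2) = 1 + j532.6 → |·| ≈ 532.6, ∠ ≈ 89.89°
pole (1 + j2663·0.04) = 1 + j106.52 → |·| ≈ 106.52, ∠ ≈ 89.46°
pole (1 + j2663·0.001) = 1 + j2.663 → |·| ≈ 2.8446, ∠ ≈ 69.42°
|T| = 0.001 · 532.6 / (106.52 · 2.8446) ≈ 0.0017577
Gain = 20 log₁₀(0.0017577) ≈ -55.10 dB
∠T = (89.89°) − (89.46° + 69.42°) = -68.99°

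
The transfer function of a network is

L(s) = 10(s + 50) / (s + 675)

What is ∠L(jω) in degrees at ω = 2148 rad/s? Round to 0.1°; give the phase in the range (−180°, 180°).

16.1°

At s = jω = j2148:
zero (s+50): 50 + j2148 → |·| = √(50²+2148²) = √4616404 ≈ 2148.6, ∠ = arctan(2148/50) ≈ 88.67°
pole (s+675): 675 + j2148 → |·| = √(675²+2148²) = √5069529 ≈ 2251.6, ∠ = arctan(2148/675) ≈ 72.55°
∠L = 88.67° − 72.55° = 16.12°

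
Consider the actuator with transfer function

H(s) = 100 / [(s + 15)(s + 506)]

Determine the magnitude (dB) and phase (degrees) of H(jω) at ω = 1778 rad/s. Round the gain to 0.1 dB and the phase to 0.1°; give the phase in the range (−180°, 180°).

At s = jω = j1778:
pole (s+15): 15 + j1778 → |·| = √(15²+1778²) = √3161509 ≈ 1778.1, ∠ = arctan(1778/15) ≈ 89.52°
pole (s+506): 506 + j1778 → |·| = √(506²+1778²) = √3417320 ≈ 1848.6, ∠ = arctan(1778/506) ≈ 74.11°
|H| = 100 / 3.287e+06 ≈ 3.0423e-05
Gain = 20 log₁₀(3.0423e-05) ≈ -90.34 dB
∠H = 0.00° − 163.63° = -163.63°

-90.3 dB, -163.6°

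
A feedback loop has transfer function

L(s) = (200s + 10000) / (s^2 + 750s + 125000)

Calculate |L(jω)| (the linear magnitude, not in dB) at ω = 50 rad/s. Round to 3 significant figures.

Substitute s = j50:
Numerator: 200(j50) + 10000 = 10000 + j10000
Denominator: (j50)^2 + 750(j50) + 125000 = 122500 + j37500
|N| = √(10000² + 10000²) ≈ 14142, ∠N ≈ 45.00°
|D| = √(122500² + 37500²) ≈ 1.2811e+05, ∠D ≈ 17.02°
|L| = 14142 / 1.2811e+05 ≈ 0.11039

0.110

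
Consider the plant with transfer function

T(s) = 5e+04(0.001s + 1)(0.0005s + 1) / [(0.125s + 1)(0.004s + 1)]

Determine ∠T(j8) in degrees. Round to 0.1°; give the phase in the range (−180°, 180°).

At ω = 8 rad/s:
zero (1 + j8·0.001) = 1 + j0.008 → |·| ≈ 1, ∠ ≈ 0.46°
zero (1 + j8·0.0005) = 1 + j0.004 → |·| ≈ 1, ∠ ≈ 0.23°
pole (1 + j8·0.125) = 1 + j1 → |·| ≈ 1.4142, ∠ ≈ 45.00°
pole (1 + j8·0.004) = 1 + j0.032 → |·| ≈ 1.0005, ∠ ≈ 1.83°
∠T = (0.46° + 0.23°) − (45.00° + 1.83°) = -46.14°

-46.1°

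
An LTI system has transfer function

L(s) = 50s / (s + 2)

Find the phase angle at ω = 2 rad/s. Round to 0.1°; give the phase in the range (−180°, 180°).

45.0°

At s = jω = j2:
zero at origin: s = j2 → |·| = 2, ∠ = 90.00°
pole (s+2): 2 + j2 → |·| = √(2²+2²) = √8 ≈ 2.8284, ∠ = arctan(2/2) ≈ 45.00°
∠L = 90.00° − 45.00° = 45.00°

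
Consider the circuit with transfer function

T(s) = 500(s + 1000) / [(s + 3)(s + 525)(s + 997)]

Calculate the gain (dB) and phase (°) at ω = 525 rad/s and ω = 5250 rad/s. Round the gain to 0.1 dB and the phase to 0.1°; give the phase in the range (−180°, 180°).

At s = jω = j525:
zero (s+1000): 1000 + j525 → |·| = √(1000²+525²) = √1275625 ≈ 1129.4, ∠ = arctan(525/1000) ≈ 27.70°
pole (s+3): 3 + j525 → |·| = √(3²+525²) = √275634 ≈ 525.01, ∠ = arctan(525/3) ≈ 89.67°
pole (s+525): 525 + j525 → |·| = √(525²+525²) = √551250 ≈ 742.46, ∠ = arctan(525/525) ≈ 45.00°
pole (s+997): 997 + j525 → |·| = √(997²+525²) = √1269634 ≈ 1126.8, ∠ = arctan(525/997) ≈ 27.77°
|T| = 500 · 1129.4 / 4.3923e+08 ≈ 0.0012857
Gain = 20 log₁₀(0.0012857) ≈ -57.82 dB
∠T = 27.70° − 162.44° = -134.74°

At s = jω = j5250:
zero (s+1000): 1000 + j5250 → |·| = √(1000²+5250²) = √28562500 ≈ 5344.4, ∠ = arctan(5250/1000) ≈ 79.22°
pole (s+3): 3 + j5250 → |·| = √(3²+5250²) = √27562509 ≈ 5250, ∠ = arctan(5250/3) ≈ 89.97°
pole (s+525): 525 + j5250 → |·| = √(525²+5250²) = √27838125 ≈ 5276.2, ∠ = arctan(5250/525) ≈ 84.29°
pole (s+997): 997 + j5250 → |·| = √(997²+5250²) = √28556509 ≈ 5343.8, ∠ = arctan(5250/997) ≈ 79.25°
|T| = 500 · 5344.4 / 1.4802e+11 ≈ 1.8053e-05
Gain = 20 log₁₀(1.8053e-05) ≈ -94.87 dB
∠T = 79.22° − 253.51° = -174.29°

ω = 525: -57.8 dB, -134.7°; ω = 5250: -94.9 dB, -174.3°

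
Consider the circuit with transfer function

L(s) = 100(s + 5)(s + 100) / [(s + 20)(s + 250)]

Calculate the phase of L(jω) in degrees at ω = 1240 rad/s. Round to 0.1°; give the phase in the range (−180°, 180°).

7.5°

At s = jω = j1240:
zero (s+5): 5 + j1240 → |·| = √(5²+1240²) = √1537625 ≈ 1240, ∠ = arctan(1240/5) ≈ 89.77°
zero (s+100): 100 + j1240 → |·| = √(100²+1240²) = √1547600 ≈ 1244, ∠ = arctan(1240/100) ≈ 85.39°
pole (s+20): 20 + j1240 → |·| = √(20²+1240²) = √1538000 ≈ 1240.2, ∠ = arctan(1240/20) ≈ 89.08°
pole (s+250): 250 + j1240 → |·| = √(250²+1240²) = √1600100 ≈ 1265, ∠ = arctan(1240/250) ≈ 78.60°
∠L = 175.16° − 167.68° = 7.48°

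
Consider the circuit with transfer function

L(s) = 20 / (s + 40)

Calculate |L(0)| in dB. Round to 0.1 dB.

-6.0 dB

L(0) = 20 / 40 = 0.5
20 log₁₀(0.5) ≈ -6.02 dB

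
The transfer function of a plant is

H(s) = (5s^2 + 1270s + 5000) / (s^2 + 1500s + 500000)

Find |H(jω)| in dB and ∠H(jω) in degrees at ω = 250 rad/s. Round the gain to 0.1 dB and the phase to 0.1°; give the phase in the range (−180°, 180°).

Substitute s = j250:
Numerator: 5(j250)^2 + 1270(j250) + 5000 = -307500 + j317500
Denominator: (j250)^2 + 1500(j250) + 500000 = 437500 + j375000
|N| = √(307500² + 317500²) ≈ 4.42e+05, ∠N ≈ 134.08°
|D| = √(437500² + 375000²) ≈ 5.7622e+05, ∠D ≈ 40.60°
|H| = 4.42e+05 / 5.7622e+05 ≈ 0.76707
Gain = 20 log₁₀(0.76707) ≈ -2.30 dB
∠H = 134.08° − 40.60° = 93.48°

-2.3 dB, 93.5°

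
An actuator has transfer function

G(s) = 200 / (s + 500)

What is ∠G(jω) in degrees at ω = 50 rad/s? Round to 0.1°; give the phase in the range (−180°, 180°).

-5.7°

At s = jω = j50:
pole (s+500): 500 + j50 → |·| = √(500²+50²) = √252500 ≈ 502.49, ∠ = arctan(50/500) ≈ 5.71°
∠G = 0.00° − 5.71° = -5.71°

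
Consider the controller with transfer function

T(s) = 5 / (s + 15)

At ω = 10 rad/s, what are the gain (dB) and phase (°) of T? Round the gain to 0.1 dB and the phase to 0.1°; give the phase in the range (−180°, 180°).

-11.1 dB, -33.7°

Substitute s = j10:
Numerator: 5 = 5 + j0
Denominator: (j10) + 15 = 15 + j10
|N| = √(5² + 0²) ≈ 5, ∠N ≈ 0.00°
|D| = √(15² + 10²) ≈ 18.028, ∠D ≈ 33.69°
|T| = 5 / 18.028 ≈ 0.27735
Gain = 20 log₁₀(0.27735) ≈ -11.14 dB
∠T = 0.00° − 33.69° = -33.69°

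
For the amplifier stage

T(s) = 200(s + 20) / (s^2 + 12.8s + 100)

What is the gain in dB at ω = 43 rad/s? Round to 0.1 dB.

At s = jω = j43:
zero (s+20): 20 + j43 → |·| = √(20²+43²) = √2249 ≈ 47.424, ∠ = arctan(43/20) ≈ 65.06°
quadratic: (j43)² + 12.8·j43 + 100 = -1749 + j550.4 → |·| ≈ 1833.6, ∠ ≈ 162.53°
|T| = 200 · 47.424 / 1833.6 ≈ 5.1728
Gain = 20 log₁₀(5.1728) ≈ 14.27 dB

14.3 dB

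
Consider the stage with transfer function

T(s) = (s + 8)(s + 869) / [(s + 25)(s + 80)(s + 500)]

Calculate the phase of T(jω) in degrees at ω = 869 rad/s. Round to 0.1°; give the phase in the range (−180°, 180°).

At s = jω = j869:
zero (s+8): 8 + j869 → |·| = √(8²+869²) = √755225 ≈ 869.04, ∠ = arctan(869/8) ≈ 89.47°
zero (s+869): 869 + j869 → |·| = √(869²+869²) = √1510322 ≈ 1229, ∠ = arctan(869/869) ≈ 45.00°
pole (s+25): 25 + j869 → |·| = √(25²+869²) = √755786 ≈ 869.36, ∠ = arctan(869/25) ≈ 88.35°
pole (s+80): 80 + j869 → |·| = √(80²+869²) = √761561 ≈ 872.67, ∠ = arctan(869/80) ≈ 84.74°
pole (s+500): 500 + j869 → |·| = √(500²+869²) = √1005161 ≈ 1002.6, ∠ = arctan(869/500) ≈ 60.08°
∠T = 134.47° − 233.17° = -98.70°

-98.7°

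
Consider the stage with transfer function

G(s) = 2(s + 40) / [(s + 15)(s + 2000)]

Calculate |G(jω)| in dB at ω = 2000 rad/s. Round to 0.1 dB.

-63.0 dB

At s = jω = j2000:
zero (s+40): 40 + j2000 → |·| = √(40²+2000²) = √4001600 ≈ 2000.4, ∠ = arctan(2000/40) ≈ 88.85°
pole (s+15): 15 + j2000 → |·| = √(15²+2000²) = √4000225 ≈ 2000.1, ∠ = arctan(2000/15) ≈ 89.57°
pole (s+2000): 2000 + j2000 → |·| = √(2000²+2000²) = √8000000 ≈ 2828.4, ∠ = arctan(2000/2000) ≈ 45.00°
|G| = 2 · 2000.4 / 5.6571e+06 ≈ 0.00070722
Gain = 20 log₁₀(0.00070722) ≈ -63.01 dB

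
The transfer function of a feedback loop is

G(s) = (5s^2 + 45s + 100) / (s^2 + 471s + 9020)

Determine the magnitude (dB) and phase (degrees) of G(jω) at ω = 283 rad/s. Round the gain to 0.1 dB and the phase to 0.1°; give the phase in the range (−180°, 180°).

8.5 dB, 60.1°

Substitute s = j283:
Numerator: 5(j283)^2 + 45(j283) + 100 = -400345 + j12735
Denominator: (j283)^2 + 471(j283) + 9020 = -71069 + j133293
|N| = √(400345² + 12735²) ≈ 4.0055e+05, ∠N ≈ 178.18°
|D| = √(71069² + 133293²) ≈ 1.5106e+05, ∠D ≈ 118.07°
|G| = 4.0055e+05 / 1.5106e+05 ≈ 2.6516
Gain = 20 log₁₀(2.6516) ≈ 8.47 dB
∠G = 178.18° − 118.07° = 60.11°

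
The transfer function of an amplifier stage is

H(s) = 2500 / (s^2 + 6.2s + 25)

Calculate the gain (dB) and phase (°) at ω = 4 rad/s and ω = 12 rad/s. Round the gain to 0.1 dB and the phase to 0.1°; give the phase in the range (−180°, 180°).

ω = 4: 39.5 dB, -70.1°; ω = 12: 25.0 dB, -148.0°

At s = jω = j4:
quadratic: (j4)² + 6.2·j4 + 25 = 9 + j24.8 → |·| ≈ 26.383, ∠ ≈ 70.05°
|H| = 2500 / 26.383 ≈ 94.758
Gain = 20 log₁₀(94.758) ≈ 39.53 dB
∠H = 0.00° − 70.05° = -70.05°

At s = jω = j12:
quadratic: (j12)² + 6.2·j12 + 25 = -119 + j74.4 → |·| ≈ 140.34, ∠ ≈ 147.99°
|H| = 2500 / 140.34 ≈ 17.814
Gain = 20 log₁₀(17.814) ≈ 25.02 dB
∠H = 0.00° − 147.99° = -147.99°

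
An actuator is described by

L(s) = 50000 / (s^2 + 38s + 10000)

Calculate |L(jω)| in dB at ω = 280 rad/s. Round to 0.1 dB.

-2.8 dB

At s = jω = j280:
quadratic: (j280)² + 38·j280 + 10000 = -68400 + j10640 → |·| ≈ 69223, ∠ ≈ 171.16°
|L| = 50000 / 69223 ≈ 0.7223
Gain = 20 log₁₀(0.7223) ≈ -2.83 dB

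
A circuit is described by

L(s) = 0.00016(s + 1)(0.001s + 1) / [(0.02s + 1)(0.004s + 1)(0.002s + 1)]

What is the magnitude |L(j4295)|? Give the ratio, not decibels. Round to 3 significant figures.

At ω = 4295 rad/s:
zero (1 + j4295·1) = 1 + j4295 → |·| ≈ 4295, ∠ ≈ 89.99°
zero (1 + j4295·0.001) = 1 + j4.295 → |·| ≈ 4.4099, ∠ ≈ 76.89°
pole (1 + j4295·0.02) = 1 + j85.9 → |·| ≈ 85.906, ∠ ≈ 89.33°
pole (1 + j4295·0.004) = 1 + j17.18 → |·| ≈ 17.209, ∠ ≈ 86.67°
pole (1 + j4295·0.002) = 1 + j8.59 → |·| ≈ 8.648, ∠ ≈ 83.36°
|L| = 0.00016 · 4295 · 4.4099 / (85.906 · 17.209 · 8.648) ≈ 0.00023704

0.000237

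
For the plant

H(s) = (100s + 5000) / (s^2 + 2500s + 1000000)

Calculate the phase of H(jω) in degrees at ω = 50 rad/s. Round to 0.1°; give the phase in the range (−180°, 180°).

Substitute s = j50:
Numerator: 100(j50) + 5000 = 5000 + j5000
Denominator: (j50)^2 + 2500(j50) + 1000000 = 997500 + j125000
|N| = √(5000² + 5000²) ≈ 7071.1, ∠N ≈ 45.00°
|D| = √(997500² + 125000²) ≈ 1.0053e+06, ∠D ≈ 7.14°
∠H = 45.00° − 7.14° = 37.86°

37.9°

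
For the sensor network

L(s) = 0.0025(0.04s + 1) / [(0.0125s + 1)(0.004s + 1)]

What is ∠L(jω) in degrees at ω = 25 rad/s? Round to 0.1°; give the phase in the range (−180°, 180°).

21.9°

At ω = 25 rad/s:
zero (1 + j25·0.04) = 1 + j1 → |·| ≈ 1.4142, ∠ ≈ 45.00°
pole (1 + j25·0.0125) = 1 + j0.3125 → |·| ≈ 1.0477, ∠ ≈ 17.35°
pole (1 + j25·0.004) = 1 + j0.1 → |·| ≈ 1.005, ∠ ≈ 5.71°
∠L = (45.00°) − (17.35° + 5.71°) = 21.94°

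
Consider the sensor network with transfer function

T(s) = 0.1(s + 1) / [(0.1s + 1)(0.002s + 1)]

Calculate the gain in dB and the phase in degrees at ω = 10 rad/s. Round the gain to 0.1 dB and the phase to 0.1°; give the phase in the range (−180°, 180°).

At ω = 10 rad/s:
zero (1 + j10·1) = 1 + j10 → |·| ≈ 10.05, ∠ ≈ 84.29°
pole (1 + j10·0.1) = 1 + j1 → |·| ≈ 1.4142, ∠ ≈ 45.00°
pole (1 + j10·0.002) = 1 + j0.02 → |·| ≈ 1.0002, ∠ ≈ 1.15°
|T| = 0.1 · 10.05 / (1.4142 · 1.0002) ≈ 0.71051
Gain = 20 log₁₀(0.71051) ≈ -2.97 dB
∠T = (84.29°) − (45.00° + 1.15°) = 38.14°

-3.0 dB, 38.1°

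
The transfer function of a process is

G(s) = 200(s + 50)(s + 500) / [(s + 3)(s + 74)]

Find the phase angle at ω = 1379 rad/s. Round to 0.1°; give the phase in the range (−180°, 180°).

-18.8°

At s = jω = j1379:
zero (s+50): 50 + j1379 → |·| = √(50²+1379²) = √1904141 ≈ 1379.9, ∠ = arctan(1379/50) ≈ 87.92°
zero (s+500): 500 + j1379 → |·| = √(500²+1379²) = √2151641 ≈ 1466.8, ∠ = arctan(1379/500) ≈ 70.07°
pole (s+3): 3 + j1379 → |·| = √(3²+1379²) = √1901650 ≈ 1379, ∠ = arctan(1379/3) ≈ 89.88°
pole (s+74): 74 + j1379 → |·| = √(74²+1379²) = √1907117 ≈ 1381, ∠ = arctan(1379/74) ≈ 86.93°
∠G = 157.99° − 176.81° = -18.82°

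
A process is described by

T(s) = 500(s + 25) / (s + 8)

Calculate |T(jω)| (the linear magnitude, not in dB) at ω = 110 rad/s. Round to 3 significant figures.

511

At s = jω = j110:
zero (s+25): 25 + j110 → |·| = √(25²+110²) = √12725 ≈ 112.81, ∠ = arctan(110/25) ≈ 77.20°
pole (s+8): 8 + j110 → |·| = √(8²+110²) = √12164 ≈ 110.29, ∠ = arctan(110/8) ≈ 85.84°
|T| = 500 · 112.81 / 110.29 ≈ 511.42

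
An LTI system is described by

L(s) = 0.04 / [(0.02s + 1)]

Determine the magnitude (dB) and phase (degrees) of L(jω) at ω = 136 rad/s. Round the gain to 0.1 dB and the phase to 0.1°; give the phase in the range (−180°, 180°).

At ω = 136 rad/s:
pole (1 + j136·0.02) = 1 + j2.72 → |·| ≈ 2.898, ∠ ≈ 69.81°
|L| = 0.04 · 1 / (2.898) ≈ 0.013803
Gain = 20 log₁₀(0.013803) ≈ -37.20 dB
∠L = (0°) − (69.81°) = -69.81°

-37.2 dB, -69.8°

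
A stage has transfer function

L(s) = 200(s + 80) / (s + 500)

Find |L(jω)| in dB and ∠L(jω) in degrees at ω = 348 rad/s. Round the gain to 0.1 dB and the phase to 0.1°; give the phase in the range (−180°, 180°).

41.4 dB, 42.2°

At s = jω = j348:
zero (s+80): 80 + j348 → |·| = √(80²+348²) = √127504 ≈ 357.08, ∠ = arctan(348/80) ≈ 77.05°
pole (s+500): 500 + j348 → |·| = √(500²+348²) = √371104 ≈ 609.18, ∠ = arctan(348/500) ≈ 34.84°
|L| = 200 · 357.08 / 609.18 ≈ 117.23
Gain = 20 log₁₀(117.23) ≈ 41.38 dB
∠L = 77.05° − 34.84° = 42.21°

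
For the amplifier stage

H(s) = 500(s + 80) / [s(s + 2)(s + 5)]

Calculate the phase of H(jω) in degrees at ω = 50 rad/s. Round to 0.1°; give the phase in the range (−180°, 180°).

At s = jω = j50:
zero (s+80): 80 + j50 → |·| = √(80²+50²) = √8900 ≈ 94.34, ∠ = arctan(50/80) ≈ 32.01°
pole (s+2): 2 + j50 → |·| = √(2²+50²) = √2504 ≈ 50.04, ∠ = arctan(50/2) ≈ 87.71°
pole (s+5): 5 + j50 → |·| = √(5²+50²) = √2525 ≈ 50.249, ∠ = arctan(50/5) ≈ 84.29°
pole at origin: |s| = 50, ∠ = 90.00° (in denominator)
∠H = 32.01° − 262.00° = -229.99° ≡ 130.01° (principal value)

130.0°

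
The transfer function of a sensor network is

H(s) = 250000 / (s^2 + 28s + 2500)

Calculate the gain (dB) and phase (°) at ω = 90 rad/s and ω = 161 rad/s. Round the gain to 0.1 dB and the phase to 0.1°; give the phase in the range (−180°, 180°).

At s = jω = j90:
quadratic: (j90)² + 28·j90 + 2500 = -5600 + j2520 → |·| ≈ 6140.9, ∠ ≈ 155.77°
|H| = 250000 / 6140.9 ≈ 40.711
Gain = 20 log₁₀(40.711) ≈ 32.19 dB
∠H = 0.00° − 155.77° = -155.77°

At s = jω = j161:
quadratic: (j161)² + 28·j161 + 2500 = -23421 + j4508 → |·| ≈ 23851, ∠ ≈ 169.11°
|H| = 250000 / 23851 ≈ 10.482
Gain = 20 log₁₀(10.482) ≈ 20.41 dB
∠H = 0.00° − 169.11° = -169.11°

ω = 90: 32.2 dB, -155.8°; ω = 161: 20.4 dB, -169.1°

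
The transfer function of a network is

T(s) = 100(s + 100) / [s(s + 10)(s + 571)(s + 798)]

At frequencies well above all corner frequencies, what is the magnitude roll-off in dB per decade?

-60 dB/decade

Each pole contributes −20 dB/decade at high frequency; each zero contributes +20 dB/decade.
Net: 1 zero(s) − 4 pole(s) → -60 dB/decade.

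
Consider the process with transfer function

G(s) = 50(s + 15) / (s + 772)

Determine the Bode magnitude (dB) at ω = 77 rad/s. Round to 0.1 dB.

At s = jω = j77:
zero (s+15): 15 + j77 → |·| = √(15²+77²) = √6154 ≈ 78.447, ∠ = arctan(77/15) ≈ 78.98°
pole (s+772): 772 + j77 → |·| = √(772²+77²) = √601913 ≈ 775.83, ∠ = arctan(77/772) ≈ 5.70°
|G| = 50 · 78.447 / 775.83 ≈ 5.0557
Gain = 20 log₁₀(5.0557) ≈ 14.08 dB

14.1 dB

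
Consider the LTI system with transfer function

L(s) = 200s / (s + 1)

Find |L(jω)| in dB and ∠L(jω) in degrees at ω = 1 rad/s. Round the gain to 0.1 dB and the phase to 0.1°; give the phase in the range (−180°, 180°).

At s = jω = j1:
zero at origin: s = j1 → |·| = 1, ∠ = 90.00°
pole (s+1): 1 + j1 → |·| = √(1²+1²) = √2 ≈ 1.4142, ∠ = arctan(1/1) ≈ 45.00°
|L| = 200 · 1 / 1.4142 ≈ 141.42
Gain = 20 log₁₀(141.42) ≈ 43.01 dB
∠L = 90.00° − 45.00° = 45.00°

43.0 dB, 45.0°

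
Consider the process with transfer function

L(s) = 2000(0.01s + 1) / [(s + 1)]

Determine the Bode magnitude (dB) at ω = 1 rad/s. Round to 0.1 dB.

63.0 dB

At ω = 1 rad/s:
zero (1 + j1·0.01) = 1 + j0.01 → |·| ≈ 1, ∠ ≈ 0.57°
pole (1 + j1·1) = 1 + j1 → |·| ≈ 1.4142, ∠ ≈ 45.00°
|L| = 2000 · 1 / (1.4142) ≈ 1414.2
Gain = 20 log₁₀(1414.2) ≈ 63.01 dB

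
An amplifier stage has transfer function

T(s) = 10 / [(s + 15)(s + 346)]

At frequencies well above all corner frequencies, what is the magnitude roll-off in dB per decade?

Each pole contributes −20 dB/decade at high frequency; each zero contributes +20 dB/decade.
Net: 0 zero(s) − 2 pole(s) → -40 dB/decade.

-40 dB/decade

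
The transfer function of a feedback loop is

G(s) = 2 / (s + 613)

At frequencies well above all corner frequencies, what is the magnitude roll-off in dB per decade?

Each pole contributes −20 dB/decade at high frequency; each zero contributes +20 dB/decade.
Net: 0 zero(s) − 1 pole(s) → -20 dB/decade.

-20 dB/decade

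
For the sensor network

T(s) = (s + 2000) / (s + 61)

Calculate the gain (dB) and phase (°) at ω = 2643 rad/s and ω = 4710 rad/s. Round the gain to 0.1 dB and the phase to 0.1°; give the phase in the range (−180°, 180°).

Substitute s = j2643:
Numerator: (j2643) + 2000 = 2000 + j2643
Denominator: (j2643) + 61 = 61 + j2643
|N| = √(2000² + 2643²) ≈ 3314.4, ∠N ≈ 52.88°
|D| = √(61² + 2643²) ≈ 2643.7, ∠D ≈ 88.68°
|T| = 3314.4 / 2643.7 ≈ 1.2537
Gain = 20 log₁₀(1.2537) ≈ 1.96 dB
∠T = 52.88° − 88.68° = -35.80°

Substitute s = j4710:
Numerator: (j4710) + 2000 = 2000 + j4710
Denominator: (j4710) + 61 = 61 + j4710
|N| = √(2000² + 4710²) ≈ 5117, ∠N ≈ 66.99°
|D| = √(61² + 4710²) ≈ 4710.4, ∠D ≈ 89.26°
|T| = 5117 / 4710.4 ≈ 1.0863
Gain = 20 log₁₀(1.0863) ≈ 0.72 dB
∠T = 66.99° − 89.26° = -22.27°

ω = 2643: 2.0 dB, -35.8°; ω = 4710: 0.7 dB, -22.3°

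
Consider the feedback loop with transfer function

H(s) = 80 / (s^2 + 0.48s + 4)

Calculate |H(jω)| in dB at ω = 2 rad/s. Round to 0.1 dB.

38.4 dB

At s = jω = j2:
quadratic: (j2)² + 0.48·j2 + 4 = 0 + j0.96 → |·| ≈ 0.96, ∠ ≈ 90.00°
|H| = 80 / 0.96 ≈ 83.333
Gain = 20 log₁₀(83.333) ≈ 38.42 dB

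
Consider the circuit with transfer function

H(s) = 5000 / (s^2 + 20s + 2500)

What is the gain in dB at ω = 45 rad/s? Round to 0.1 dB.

13.8 dB

At s = jω = j45:
quadratic: (j45)² + 20·j45 + 2500 = 475 + j900 → |·| ≈ 1017.7, ∠ ≈ 62.18°
|H| = 5000 / 1017.7 ≈ 4.913
Gain = 20 log₁₀(4.913) ≈ 13.83 dB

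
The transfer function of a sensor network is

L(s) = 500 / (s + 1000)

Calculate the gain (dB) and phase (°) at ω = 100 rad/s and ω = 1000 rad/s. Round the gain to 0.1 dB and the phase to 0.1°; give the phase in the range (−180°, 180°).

ω = 100: -6.1 dB, -5.7°; ω = 1000: -9.0 dB, -45.0°

Substitute s = j100:
Numerator: 500 = 500 + j0
Denominator: (j100) + 1000 = 1000 + j100
|N| = √(500² + 0²) ≈ 500, ∠N ≈ 0.00°
|D| = √(1000² + 100²) ≈ 1005, ∠D ≈ 5.71°
|L| = 500 / 1005 ≈ 0.49751
Gain = 20 log₁₀(0.49751) ≈ -6.06 dB
∠L = 0.00° − 5.71° = -5.71°

Substitute s = j1000:
Numerator: 500 = 500 + j0
Denominator: (j1000) + 1000 = 1000 + j1000
|N| = √(500² + 0²) ≈ 500, ∠N ≈ 0.00°
|D| = √(1000² + 1000²) ≈ 1414.2, ∠D ≈ 45.00°
|L| = 500 / 1414.2 ≈ 0.35356
Gain = 20 log₁₀(0.35356) ≈ -9.03 dB
∠L = 0.00° − 45.00° = -45.00°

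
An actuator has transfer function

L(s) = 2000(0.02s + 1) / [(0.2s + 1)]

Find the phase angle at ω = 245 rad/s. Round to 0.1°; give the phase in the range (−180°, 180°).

At ω = 245 rad/s:
zero (1 + j245·0.02) = 1 + j4.9 → |·| ≈ 5.001, ∠ ≈ 78.47°
pole (1 + j245·0.2) = 1 + j49 → |·| ≈ 49.01, ∠ ≈ 88.83°
∠L = (78.47°) − (88.83°) = -10.36°

-10.4°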